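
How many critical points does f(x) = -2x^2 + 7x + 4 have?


Find where f'(x) = 0:
f'(x) = -4x + 7
Set f'(x) = 0:
-4x + 7 = 0
x = -7 / (-4) = 7/4
This is a linear equation in x, so there is exactly one solution.
Number of critical points: 1

1


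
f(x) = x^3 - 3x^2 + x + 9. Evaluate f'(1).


Differentiate f(x) = x^3 - 3x^2 + x + 9 term by term:
f'(x) = 3x^2 - 6x + 1
Substitute x = 1:
f'(1) = 3 * 1^2 - 6 * 1 + 1
= 3 - 6 + 1
= -2

-2


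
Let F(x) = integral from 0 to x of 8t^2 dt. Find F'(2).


By the Fundamental Theorem of Calculus (Part 1):
If F(x) = integral from 0 to x of f(t) dt, then F'(x) = f(x)
Here f(t) = 8t^2
So F'(x) = 8x^2
Evaluate at x = 2:
F'(2) = 8 * 2^2
= 8 * 4
= 32

32


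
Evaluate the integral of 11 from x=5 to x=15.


The integral of a constant k over [a, b] equals k * (b - a).
integral from 5 to 15 of 11 dx
= 11 * (15 - 5)
= 11 * 10
= 110

110


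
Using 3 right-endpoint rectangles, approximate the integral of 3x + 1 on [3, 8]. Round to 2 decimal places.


Right Riemann sum uses right endpoints of each subinterval.
Interval: [3, 8], n = 3
dx = (8 - 3) / 3 = 5/3
Right endpoints: [14/3, 19/3, 8]
f values: [15, 20, 25]
Sum = dx * (sum of f values)
= 5/3 * 60
= 100 = 100.00

100.00


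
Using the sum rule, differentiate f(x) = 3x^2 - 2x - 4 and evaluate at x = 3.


Differentiate term by term using power and sum rules:
f(x) = 3x^2 - 2x - 4
f'(x) = 6x - 2
Substitute x = 3:
f'(3) = 6 * 3 - 2
= 18 - 2
= 16

16


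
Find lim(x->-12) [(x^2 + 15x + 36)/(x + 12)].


Direct substitution gives 0/0, so we factor the numerator.
Factor: (x^2 + 15x + 36) = (x + 12)(x + 3)
Cancel the common factor (x + 12):
(x^2 + 15x + 36)/(x + 12) = (x + 3)
Now substitute x = -12:
= (-12) - (-3) = -9

-9


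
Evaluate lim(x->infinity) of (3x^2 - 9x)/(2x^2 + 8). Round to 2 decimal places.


For limits at infinity with equal-degree polynomials,
we compare leading coefficients.
Numerator leading term: 3x^2
Denominator leading term: 2x^2
Divide both by x^2:
lim = (3 - 9/x) / (2 + 8/x^2)
As x -> infinity, the 1/x and 1/x^2 terms vanish:
= 3/2 = 1.50

1.50


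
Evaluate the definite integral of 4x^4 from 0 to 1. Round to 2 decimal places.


Find the antiderivative of 4x^4:
F(x) = 4/5 * x^5
Apply the Fundamental Theorem of Calculus:
F(1) - F(0)
= 4/5 * 1^5 - 4/5 * 0^5
= 4/5 * (1 - 0)
= 4/5 * 1
= 4/5 = 0.80

0.80


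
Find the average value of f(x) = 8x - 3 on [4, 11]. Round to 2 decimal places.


Average value = 1/(b-a) * integral from a to b of f(x) dx
First compute the integral of 8x - 3:
F(x) = 4x^2 - 3x
F(11) = 4 * 121 - 3 * 11 = 451
F(4) = 4 * 16 - 3 * 4 = 52
Integral = 451 - 52 = 399
Average = 399 / (11 - 4) = 399 / 7
= 57 = 57.00

57.00


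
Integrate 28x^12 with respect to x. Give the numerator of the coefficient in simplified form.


Apply the power rule for integration:
integral of ax^n dx = a/(n+1) * x^(n+1) + C
integral of 28x^12 dx
= 28/13 * x^13 + C
The coefficient in lowest terms is 28/13, and its numerator is 28

28


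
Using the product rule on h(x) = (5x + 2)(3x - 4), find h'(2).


Let u(x) = 5x + 2 and v(x) = 3x - 4
u'(x) = 5
v'(x) = 3
Product rule: h'(x) = u'(x)*v(x) + u(x)*v'(x)
= 5 * (3x - 4) + (5x + 2) * 3
At x = 2:
u(2) = 5 * 2 + 2 = 12
v(2) = 3 * 2 - 4 = 2
h'(2) = 5 * 2 + 12 * 3
= 10 + 36
= 46

46


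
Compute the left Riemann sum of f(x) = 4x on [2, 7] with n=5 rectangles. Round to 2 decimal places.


Left Riemann sum uses left endpoints of each subinterval.
Interval: [2, 7], n = 5
dx = (7 - 2) / 5 = 1
Left endpoints: [2, 3, 4, 5, 6]
f values: [8, 12, 16, 20, 24]
Sum = dx * (sum of f values)
= 1 * 80
= 80 = 80.00

80.00


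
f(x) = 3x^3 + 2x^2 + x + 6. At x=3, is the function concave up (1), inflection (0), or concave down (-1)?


Concavity is determined by the sign of f''(x).
f(x) = 3x^3 + 2x^2 + x + 6
f'(x) = 9x^2 + 4x + 1
f''(x) = 18x + 4
f''(3) = 18 * 3 + 4
= 54 + 4
= 58
Since f''(3) > 0, the function is concave up (1)

1


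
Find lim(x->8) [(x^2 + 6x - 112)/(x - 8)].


Direct substitution gives 0/0, so we factor the numerator.
Factor: (x^2 + 6x - 112) = (x - 8)(x + 14)
Cancel the common factor (x - 8):
(x^2 + 6x - 112)/(x - 8) = (x + 14)
Now substitute x = 8:
= (8) - (-14) = 22

22


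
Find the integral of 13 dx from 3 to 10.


The integral of a constant k over [a, b] equals k * (b - a).
integral from 3 to 10 of 13 dx
= 13 * (10 - 3)
= 13 * 7
= 91

91


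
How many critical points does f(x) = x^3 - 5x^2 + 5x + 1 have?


Find where f'(x) = 0:
f(x) = x^3 - 5x^2 + 5x + 1
f'(x) = 3x^2 - 10x + 5
This is a quadratic in x. Use the discriminant to count real roots.
Discriminant = (-10)^2 - 4 * 3 * 5
= 100 - 60
= 40
Since discriminant > 0, f'(x) = 0 has 2 real solutions.
Number of critical points: 2

2


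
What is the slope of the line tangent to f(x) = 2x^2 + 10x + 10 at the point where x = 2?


The slope of the tangent line equals f'(x) at the point.
f(x) = 2x^2 + 10x + 10
f'(x) = 4x + 10
At x = 2:
f'(2) = 4 * 2 + 10
= 8 + 10
= 18

18


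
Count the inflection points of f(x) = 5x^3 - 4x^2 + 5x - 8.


Inflection points occur where f''(x) = 0 and concavity changes.
f(x) = 5x^3 - 4x^2 + 5x - 8
f'(x) = 15x^2 - 8x + 5
f''(x) = 30x - 8
Set f''(x) = 0:
30x - 8 = 0
x = 8 / 30 = 4/15
Since f''(x) is linear (degree 1), it changes sign at this point.
Therefore there is exactly 1 inflection point.

1


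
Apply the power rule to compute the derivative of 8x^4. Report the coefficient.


We apply the power rule: d/dx [ax^n] = a*n * x^(n-1)
d/dx [8x^4]
= 8 * 4 * x^(4-1)
= 32x^3
The coefficient is 32

32


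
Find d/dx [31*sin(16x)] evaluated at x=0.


Apply the chain rule to differentiate 31*sin(16x):
d/dx [31*sin(16x)]
= 31 * cos(16x) * d/dx(16x)
= 31 * 16 * cos(16x)
= 496 * cos(16x)
Evaluate at x = 0:
= 496 * cos(0)
= 496 * 1
= 496

496


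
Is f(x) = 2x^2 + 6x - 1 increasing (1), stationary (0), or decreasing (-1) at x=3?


Compute f'(x) to determine behavior:
f'(x) = 4x + 6
f'(3) = 4 * 3 + 6
= 12 + 6
= 18
Since f'(3) > 0, the function is increasing (1)

1


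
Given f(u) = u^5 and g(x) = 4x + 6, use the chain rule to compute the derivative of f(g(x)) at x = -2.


Using the chain rule: (f(g(x)))' = f'(g(x)) * g'(x)
First, find g(-2):
g(-2) = 4 * (-2) + 6 = -2
Next, f'(u) = 5u^4
And g'(x) = 4
So f'(g(-2)) * g'(-2)
= 5 * (-2)^4 * 4
= 5 * 16 * 4
= 320

320


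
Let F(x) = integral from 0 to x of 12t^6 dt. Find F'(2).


By the Fundamental Theorem of Calculus (Part 1):
If F(x) = integral from 0 to x of f(t) dt, then F'(x) = f(x)
Here f(t) = 12t^6
So F'(x) = 12x^6
Evaluate at x = 2:
F'(2) = 12 * 2^6
= 12 * 64
= 768

768


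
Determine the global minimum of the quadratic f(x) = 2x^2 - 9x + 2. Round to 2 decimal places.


For a quadratic f(x) = ax^2 + bx + c with a > 0, the minimum is at the vertex.
Vertex x-coordinate: x = -b/(2a)
x = -(-9) / (2 * 2)
x = 9/4
Substitute back to find the minimum value:
f(9/4) = 2 * (9/4)^2 - 9 * (9/4) + 2
= 81/8 - 81/4 + 2
= -65/8 ≈ -8.13

-8.13


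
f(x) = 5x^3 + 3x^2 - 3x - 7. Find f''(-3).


First derivative:
f'(x) = 15x^2 + 6x - 3
Second derivative:
f''(x) = 30x + 6
Substitute x = -3:
f''(-3) = 30 * (-3) + 6
= -90 + 6
= -84

-84


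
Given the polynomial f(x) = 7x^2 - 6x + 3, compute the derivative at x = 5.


Differentiate term by term using power and sum rules:
f(x) = 7x^2 - 6x + 3
f'(x) = 14x - 6
Substitute x = 5:
f'(5) = 14 * 5 - 6
= 70 - 6
= 64

64


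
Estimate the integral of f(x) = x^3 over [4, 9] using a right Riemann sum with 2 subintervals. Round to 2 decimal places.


Right Riemann sum uses right endpoints of each subinterval.
Interval: [4, 9], n = 2
dx = (9 - 4) / 2 = 5/2
Right endpoints: [13/2, 9]
f values: [2197/8, 729]
Sum = dx * (sum of f values)
= 5/2 * 8029/8
= 40145/16 ≈ 2509.06

2509.06


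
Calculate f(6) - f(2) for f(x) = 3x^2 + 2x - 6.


Net change = f(b) - f(a)
f(x) = 3x^2 + 2x - 6
Compute f(6):
f(6) = 3 * 6^2 + 2 * 6 - 6
= 108 + 12 - 6
= 114
Compute f(2):
f(2) = 3 * 2^2 + 2 * 2 - 6
= 12 + 4 - 6
= 10
Net change = 114 - 10 = 104

104


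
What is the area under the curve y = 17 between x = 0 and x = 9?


The area under a constant function y = 17 is a rectangle.
Width = 9 - 0 = 9
Height = 17
Area = width * height
= 9 * 17
= 153

153


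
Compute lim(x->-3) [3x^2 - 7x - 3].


Since polynomials are continuous, we use direct substitution.
lim(x->-3) of 3x^2 - 7x - 3
= 3 * (-3)^2 - 7 * (-3) - 3
= 27 + 21 - 3
= 45

45


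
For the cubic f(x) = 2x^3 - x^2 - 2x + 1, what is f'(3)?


Differentiate f(x) = 2x^3 - x^2 - 2x + 1 term by term:
f'(x) = 6x^2 - 2x - 2
Substitute x = 3:
f'(3) = 6 * 3^2 - 2 * 3 - 2
= 54 - 6 - 2
= 46

46


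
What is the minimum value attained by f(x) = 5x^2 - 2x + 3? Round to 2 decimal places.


For a quadratic f(x) = ax^2 + bx + c with a > 0, the minimum is at the vertex.
Vertex x-coordinate: x = -b/(2a)
x = -(-2) / (2 * 5)
x = 2/10 = 1/5
Substitute back to find the minimum value:
f(1/5) = 5 * (1/5)^2 - 2 * (1/5) + 3
= 1/5 - 2/5 + 3
= 14/5 = 2.80

2.80


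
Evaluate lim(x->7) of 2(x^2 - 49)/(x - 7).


Direct substitution gives 0/0, so we factor the numerator.
Factor: 2(x^2 - 49) = 2 * (x - 7)(x + 7)
Cancel the common factor (x - 7):
2(x^2 - 49)/(x - 7) = 2 * (x + 7)
Now substitute x = 7:
= 2 * (7 + 7) = 28

28


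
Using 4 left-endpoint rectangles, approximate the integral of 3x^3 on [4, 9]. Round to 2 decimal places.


Left Riemann sum uses left endpoints of each subinterval.
Interval: [4, 9], n = 4
dx = (9 - 4) / 4 = 5/4
Left endpoints: [4, 21/4, 13/2, 31/4]
f values: [192, 27783/64, 6591/8, 89373/64]
Sum = dx * (sum of f values)
= 5/4 * 45543/16
= 227715/64 ≈ 3558.05

3558.05


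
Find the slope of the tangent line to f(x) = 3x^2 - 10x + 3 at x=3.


The slope of the tangent line equals f'(x) at the point.
f(x) = 3x^2 - 10x + 3
f'(x) = 6x - 10
At x = 3:
f'(3) = 6 * 3 - 10
= 18 - 10
= 8

8


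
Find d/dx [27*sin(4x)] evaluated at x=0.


Apply the chain rule to differentiate 27*sin(4x):
d/dx [27*sin(4x)]
= 27 * cos(4x) * d/dx(4x)
= 27 * 4 * cos(4x)
= 108 * cos(4x)
Evaluate at x = 0:
= 108 * cos(0)
= 108 * 1
= 108

108


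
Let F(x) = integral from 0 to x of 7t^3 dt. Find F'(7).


By the Fundamental Theorem of Calculus (Part 1):
If F(x) = integral from 0 to x of f(t) dt, then F'(x) = f(x)
Here f(t) = 7t^3
So F'(x) = 7x^3
Evaluate at x = 7:
F'(7) = 7 * 7^3
= 7 * 343
= 2401

2401


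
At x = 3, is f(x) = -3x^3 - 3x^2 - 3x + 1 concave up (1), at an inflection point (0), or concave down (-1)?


Concavity is determined by the sign of f''(x).
f(x) = -3x^3 - 3x^2 - 3x + 1
f'(x) = -9x^2 - 6x - 3
f''(x) = -18x - 6
f''(3) = -18 * 3 - 6
= -54 - 6
= -60
Since f''(3) < 0, the function is concave down (-1)

-1


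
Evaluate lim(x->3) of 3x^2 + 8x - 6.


Since polynomials are continuous, we use direct substitution.
lim(x->3) of 3x^2 + 8x - 6
= 3 * 3^2 + 8 * 3 - 6
= 27 + 24 - 6
= 45

45


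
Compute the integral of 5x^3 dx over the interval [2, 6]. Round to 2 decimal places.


Find the antiderivative of 5x^3:
F(x) = 5/4 * x^4
Apply the Fundamental Theorem of Calculus:
F(6) - F(2)
= 5/4 * 6^4 - 5/4 * 2^4
= 5/4 * (1296 - 16)
= 5/4 * 1280
= 1600 = 1600.00

1600.00


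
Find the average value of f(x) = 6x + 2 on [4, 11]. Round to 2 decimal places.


Average value = 1/(b-a) * integral from a to b of f(x) dx
First compute the integral of 6x + 2:
F(x) = 3x^2 + 2x
F(11) = 3 * 121 + 2 * 11 = 385
F(4) = 3 * 16 + 2 * 4 = 56
Integral = 385 - 56 = 329
Average = 329 / (11 - 4) = 329 / 7
= 47 = 47.00

47.00


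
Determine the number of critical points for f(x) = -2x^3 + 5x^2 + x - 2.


Find where f'(x) = 0:
f(x) = -2x^3 + 5x^2 + x - 2
f'(x) = -6x^2 + 10x + 1
This is a quadratic in x. Use the discriminant to count real roots.
Discriminant = (10)^2 - 4 * (-6) * 1
= 100 - (-24)
= 124
Since discriminant > 0, f'(x) = 0 has 2 real solutions.
Number of critical points: 2

2


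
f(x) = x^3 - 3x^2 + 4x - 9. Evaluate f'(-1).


Differentiate f(x) = x^3 - 3x^2 + 4x - 9 term by term:
f'(x) = 3x^2 - 6x + 4
Substitute x = -1:
f'(-1) = 3 * (-1)^2 - 6 * (-1) + 4
= 3 + 6 + 4
= 13

13


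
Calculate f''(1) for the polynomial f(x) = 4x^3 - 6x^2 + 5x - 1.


First derivative:
f'(x) = 12x^2 - 12x + 5
Second derivative:
f''(x) = 24x - 12
Substitute x = 1:
f''(1) = 24 * 1 - 12
= 24 - 12
= 12

12


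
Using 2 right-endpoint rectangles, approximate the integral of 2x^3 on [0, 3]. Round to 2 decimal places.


Right Riemann sum uses right endpoints of each subinterval.
Interval: [0, 3], n = 2
dx = (3 - 0) / 2 = 3/2
Right endpoints: [3/2, 3]
f values: [27/4, 54]
Sum = dx * (sum of f values)
= 3/2 * 243/4
= 729/8 ≈ 91.13

91.13


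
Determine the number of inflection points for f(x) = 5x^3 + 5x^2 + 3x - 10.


Inflection points occur where f''(x) = 0 and concavity changes.
f(x) = 5x^3 + 5x^2 + 3x - 10
f'(x) = 15x^2 + 10x + 3
f''(x) = 30x + 10
Set f''(x) = 0:
30x + 10 = 0
x = -10 / 30 = -1/3
Since f''(x) is linear (degree 1), it changes sign at this point.
Therefore there is exactly 1 inflection point.

1


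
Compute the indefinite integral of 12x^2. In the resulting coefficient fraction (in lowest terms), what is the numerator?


Apply the power rule for integration:
integral of ax^n dx = a/(n+1) * x^(n+1) + C
integral of 12x^2 dx
= 12/3 * x^3 + C
= 4 * x^3 + C
The coefficient in lowest terms is 4 = 4/1, so its numerator is 4

4


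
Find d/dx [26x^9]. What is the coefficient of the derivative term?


We apply the power rule: d/dx [ax^n] = a*n * x^(n-1)
d/dx [26x^9]
= 26 * 9 * x^(9-1)
= 234x^8
The coefficient is 234

234


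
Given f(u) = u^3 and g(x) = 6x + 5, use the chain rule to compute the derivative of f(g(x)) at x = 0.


Using the chain rule: (f(g(x)))' = f'(g(x)) * g'(x)
First, find g(0):
g(0) = 6 * 0 + 5 = 5
Next, f'(u) = 3u^2
And g'(x) = 6
So f'(g(0)) * g'(0)
= 3 * 5^2 * 6
= 3 * 25 * 6
= 450

450


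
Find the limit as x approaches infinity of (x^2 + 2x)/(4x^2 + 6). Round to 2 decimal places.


For limits at infinity with equal-degree polynomials,
we compare leading coefficients.
Numerator leading term: x^2
Denominator leading term: 4x^2
Divide both by x^2:
lim = (1 + 2/x) / (4 + 6/x^2)
As x -> infinity, the 1/x and 1/x^2 terms vanish:
= 1/4 = 0.25

0.25


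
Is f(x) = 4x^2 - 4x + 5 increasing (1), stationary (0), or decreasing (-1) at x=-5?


Compute f'(x) to determine behavior:
f'(x) = 8x - 4
f'(-5) = 8 * (-5) - 4
= -40 - 4
= -44
Since f'(-5) < 0, the function is decreasing (-1)

-1


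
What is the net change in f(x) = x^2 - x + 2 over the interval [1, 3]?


Net change = f(b) - f(a)
f(x) = x^2 - x + 2
Compute f(3):
f(3) = 1 * 3^2 - 1 * 3 + 2
= 9 - 3 + 2
= 8
Compute f(1):
f(1) = 1 * 1^2 - 1 * 1 + 2
= 1 - 1 + 2
= 2
Net change = 8 - 2 = 6

6


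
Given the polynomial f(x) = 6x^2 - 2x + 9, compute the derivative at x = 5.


Differentiate term by term using power and sum rules:
f(x) = 6x^2 - 2x + 9
f'(x) = 12x - 2
Substitute x = 5:
f'(5) = 12 * 5 - 2
= 60 - 2
= 58

58


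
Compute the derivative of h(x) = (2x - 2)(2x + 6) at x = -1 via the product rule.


Let u(x) = 2x - 2 and v(x) = 2x + 6
u'(x) = 2
v'(x) = 2
Product rule: h'(x) = u'(x)*v(x) + u(x)*v'(x)
= 2 * (2x + 6) + (2x - 2) * 2
At x = -1:
u(-1) = 2 * (-1) - 2 = -4
v(-1) = 2 * (-1) + 6 = 4
h'(-1) = 2 * 4 + (-4) * 2
= 8 - 8
= 0

0


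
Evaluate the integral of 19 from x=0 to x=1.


The integral of a constant k over [a, b] equals k * (b - a).
integral from 0 to 1 of 19 dx
= 19 * (1 - 0)
= 19 * 1
= 19

19


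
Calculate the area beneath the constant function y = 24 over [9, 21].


The area under a constant function y = 24 is a rectangle.
Width = 21 - 9 = 12
Height = 24
Area = width * height
= 12 * 24
= 288

288


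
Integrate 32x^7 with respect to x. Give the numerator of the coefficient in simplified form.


Apply the power rule for integration:
integral of ax^n dx = a/(n+1) * x^(n+1) + C
integral of 32x^7 dx
= 32/8 * x^8 + C
= 4 * x^8 + C
The coefficient in lowest terms is 4 = 4/1, so its numerator is 4

4


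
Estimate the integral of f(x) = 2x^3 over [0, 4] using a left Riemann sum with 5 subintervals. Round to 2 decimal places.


Left Riemann sum uses left endpoints of each subinterval.
Interval: [0, 4], n = 5
dx = (4 - 0) / 5 = 4/5
Left endpoints: [0, 4/5, 8/5, 12/5, 16/5]
f values: [0, 128/125, 1024/125, 3456/125, 8192/125]
Sum = dx * (sum of f values)
= 4/5 * 512/5
= 2048/25 = 81.92

81.92


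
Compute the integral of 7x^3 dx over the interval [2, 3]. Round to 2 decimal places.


Find the antiderivative of 7x^3:
F(x) = 7/4 * x^4
Apply the Fundamental Theorem of Calculus:
F(3) - F(2)
= 7/4 * 3^4 - 7/4 * 2^4
= 7/4 * (81 - 16)
= 7/4 * 65
= 455/4 = 113.75

113.75


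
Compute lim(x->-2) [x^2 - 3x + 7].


Since polynomials are continuous, we use direct substitution.
lim(x->-2) of x^2 - 3x + 7
= 1 * (-2)^2 - 3 * (-2) + 7
= 4 + 6 + 7
= 17

17


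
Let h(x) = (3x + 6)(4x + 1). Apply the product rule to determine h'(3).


Let u(x) = 3x + 6 and v(x) = 4x + 1
u'(x) = 3
v'(x) = 4
Product rule: h'(x) = u'(x)*v(x) + u(x)*v'(x)
= 3 * (4x + 1) + (3x + 6) * 4
At x = 3:
u(3) = 3 * 3 + 6 = 15
v(3) = 4 * 3 + 1 = 13
h'(3) = 3 * 13 + 15 * 4
= 39 + 60
= 99

99


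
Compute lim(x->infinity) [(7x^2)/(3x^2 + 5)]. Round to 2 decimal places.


For limits at infinity with equal-degree polynomials,
we compare leading coefficients.
Numerator leading term: 7x^2
Denominator leading term: 3x^2
Divide both by x^2:
lim = (7) / (3 + 5/x^2)
As x -> infinity, the 1/x and 1/x^2 terms vanish:
= 7/3 ≈ 2.33

2.33


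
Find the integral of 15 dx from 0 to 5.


The integral of a constant k over [a, b] equals k * (b - a).
integral from 0 to 5 of 15 dx
= 15 * (5 - 0)
= 15 * 5
= 75

75


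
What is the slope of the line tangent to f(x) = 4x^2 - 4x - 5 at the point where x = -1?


The slope of the tangent line equals f'(x) at the point.
f(x) = 4x^2 - 4x - 5
f'(x) = 8x - 4
At x = -1:
f'(-1) = 8 * (-1) - 4
= -8 - 4
= -12

-12


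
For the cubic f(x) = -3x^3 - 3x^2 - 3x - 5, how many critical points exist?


Find where f'(x) = 0:
f(x) = -3x^3 - 3x^2 - 3x - 5
f'(x) = -9x^2 - 6x - 3
This is a quadratic in x. Use the discriminant to count real roots.
Discriminant = (-6)^2 - 4 * (-9) * (-3)
= 36 - 108
= -72
Since discriminant < 0, f'(x) = 0 has no real solutions.
Number of critical points: 0

0


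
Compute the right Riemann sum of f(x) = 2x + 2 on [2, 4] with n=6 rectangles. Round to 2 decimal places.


Right Riemann sum uses right endpoints of each subinterval.
Interval: [2, 4], n = 6
dx = (4 - 2) / 6 = 1/3
Right endpoints: [7/3, 8/3, 3, 10/3, 11/3, 4]
f values: [20/3, 22/3, 8, 26/3, 28/3, 10]
Sum = dx * (sum of f values)
= 1/3 * 50
= 50/3 ≈ 16.67

16.67


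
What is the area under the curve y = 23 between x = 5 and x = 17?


The area under a constant function y = 23 is a rectangle.
Width = 17 - 5 = 12
Height = 23
Area = width * height
= 12 * 23
= 276

276


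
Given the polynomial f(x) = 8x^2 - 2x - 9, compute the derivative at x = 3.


Differentiate term by term using power and sum rules:
f(x) = 8x^2 - 2x - 9
f'(x) = 16x - 2
Substitute x = 3:
f'(3) = 16 * 3 - 2
= 48 - 2
= 46

46


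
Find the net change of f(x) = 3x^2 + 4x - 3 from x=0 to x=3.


Net change = f(b) - f(a)
f(x) = 3x^2 + 4x - 3
Compute f(3):
f(3) = 3 * 3^2 + 4 * 3 - 3
= 27 + 12 - 3
= 36
Compute f(0):
f(0) = 3 * 0^2 + 4 * 0 - 3
= 0 + 0 - 3
= -3
Net change = 36 - (-3) = 39

39


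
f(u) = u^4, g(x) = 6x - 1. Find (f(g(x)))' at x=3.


Using the chain rule: (f(g(x)))' = f'(g(x)) * g'(x)
First, find g(3):
g(3) = 6 * 3 - 1 = 17
Next, f'(u) = 4u^3
And g'(x) = 6
So f'(g(3)) * g'(3)
= 4 * 17^3 * 6
= 4 * 4913 * 6
= 117912

117912


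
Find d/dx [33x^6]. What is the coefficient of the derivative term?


We apply the power rule: d/dx [ax^n] = a*n * x^(n-1)
d/dx [33x^6]
= 33 * 6 * x^(6-1)
= 198x^5
The coefficient is 198

198


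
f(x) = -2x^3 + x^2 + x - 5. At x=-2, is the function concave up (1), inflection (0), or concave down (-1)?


Concavity is determined by the sign of f''(x).
f(x) = -2x^3 + x^2 + x - 5
f'(x) = -6x^2 + 2x + 1
f''(x) = -12x + 2
f''(-2) = -12 * (-2) + 2
= 24 + 2
= 26
Since f''(-2) > 0, the function is concave up (1)

1


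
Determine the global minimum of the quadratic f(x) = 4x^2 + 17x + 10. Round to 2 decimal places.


For a quadratic f(x) = ax^2 + bx + c with a > 0, the minimum is at the vertex.
Vertex x-coordinate: x = -b/(2a)
x = -(17) / (2 * 4)
x = -17/8
Substitute back to find the minimum value:
f(-17/8) = 4 * (-17/8)^2 + 17 * (-17/8) + 10
= 289/16 - 289/8 + 10
= -129/16 ≈ -8.06

-8.06


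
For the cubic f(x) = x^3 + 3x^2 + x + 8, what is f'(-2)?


Differentiate f(x) = x^3 + 3x^2 + x + 8 term by term:
f'(x) = 3x^2 + 6x + 1
Substitute x = -2:
f'(-2) = 3 * (-2)^2 + 6 * (-2) + 1
= 12 - 12 + 1
= 1

1


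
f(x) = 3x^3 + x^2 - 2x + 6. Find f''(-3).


First derivative:
f'(x) = 9x^2 + 2x - 2
Second derivative:
f''(x) = 18x + 2
Substitute x = -3:
f''(-3) = 18 * (-3) + 2
= -54 + 2
= -52

-52


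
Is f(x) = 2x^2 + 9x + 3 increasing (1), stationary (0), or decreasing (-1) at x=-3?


Compute f'(x) to determine behavior:
f'(x) = 4x + 9
f'(-3) = 4 * (-3) + 9
= -12 + 9
= -3
Since f'(-3) < 0, the function is decreasing (-1)

-1


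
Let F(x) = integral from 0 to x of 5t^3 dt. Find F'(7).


By the Fundamental Theorem of Calculus (Part 1):
If F(x) = integral from 0 to x of f(t) dt, then F'(x) = f(x)
Here f(t) = 5t^3
So F'(x) = 5x^3
Evaluate at x = 7:
F'(7) = 5 * 7^3
= 5 * 343
= 1715

1715


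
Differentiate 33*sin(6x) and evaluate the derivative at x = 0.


Apply the chain rule to differentiate 33*sin(6x):
d/dx [33*sin(6x)]
= 33 * cos(6x) * d/dx(6x)
= 33 * 6 * cos(6x)
= 198 * cos(6x)
Evaluate at x = 0:
= 198 * cos(0)
= 198 * 1
= 198

198


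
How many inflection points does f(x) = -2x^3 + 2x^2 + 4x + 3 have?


Inflection points occur where f''(x) = 0 and concavity changes.
f(x) = -2x^3 + 2x^2 + 4x + 3
f'(x) = -6x^2 + 4x + 4
f''(x) = -12x + 4
Set f''(x) = 0:
-12x + 4 = 0
x = -4 / (-12) = 1/3
Since f''(x) is linear (degree 1), it changes sign at this point.
Therefore there is exactly 1 inflection point.

1


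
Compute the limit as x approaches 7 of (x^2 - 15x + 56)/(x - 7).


Direct substitution gives 0/0, so we factor the numerator.
Factor: (x^2 - 15x + 56) = (x - 7)(x - 8)
Cancel the common factor (x - 7):
(x^2 - 15x + 56)/(x - 7) = (x - 8)
Now substitute x = 7:
= (7) - (8) = -1

-1


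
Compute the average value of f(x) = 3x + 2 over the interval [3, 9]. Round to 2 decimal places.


Average value = 1/(b-a) * integral from a to b of f(x) dx
First compute the integral of 3x + 2:
F(x) = (3/2)x^2 + 2x
F(9) = 3/2 * 81 + 2 * 9 = 279/2
F(3) = 3/2 * 9 + 2 * 3 = 39/2
Integral = 279/2 - 39/2 = 120
Average = 120 / (9 - 3) = 120 / 6
= 20 = 20.00

20.00


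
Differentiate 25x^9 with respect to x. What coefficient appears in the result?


We apply the power rule: d/dx [ax^n] = a*n * x^(n-1)
d/dx [25x^9]
= 25 * 9 * x^(9-1)
= 225x^8
The coefficient is 225

225


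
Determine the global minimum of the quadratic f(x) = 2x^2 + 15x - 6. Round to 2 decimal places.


For a quadratic f(x) = ax^2 + bx + c with a > 0, the minimum is at the vertex.
Vertex x-coordinate: x = -b/(2a)
x = -(15) / (2 * 2)
x = -15/4
Substitute back to find the minimum value:
f(-15/4) = 2 * (-15/4)^2 + 15 * (-15/4) - 6
= 225/8 - 225/4 - 6
= -273/8 ≈ -34.13

-34.13


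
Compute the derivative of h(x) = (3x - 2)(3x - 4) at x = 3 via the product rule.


Let u(x) = 3x - 2 and v(x) = 3x - 4
u'(x) = 3
v'(x) = 3
Product rule: h'(x) = u'(x)*v(x) + u(x)*v'(x)
= 3 * (3x - 4) + (3x - 2) * 3
At x = 3:
u(3) = 3 * 3 - 2 = 7
v(3) = 3 * 3 - 4 = 5
h'(3) = 3 * 5 + 7 * 3
= 15 + 21
= 36

36


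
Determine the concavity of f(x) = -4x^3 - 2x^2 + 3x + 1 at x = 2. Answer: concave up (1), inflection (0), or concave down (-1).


Concavity is determined by the sign of f''(x).
f(x) = -4x^3 - 2x^2 + 3x + 1
f'(x) = -12x^2 - 4x + 3
f''(x) = -24x - 4
f''(2) = -24 * 2 - 4
= -48 - 4
= -52
Since f''(2) < 0, the function is concave down (-1)

-1


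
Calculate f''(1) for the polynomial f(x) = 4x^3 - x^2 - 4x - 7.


First derivative:
f'(x) = 12x^2 - 2x - 4
Second derivative:
f''(x) = 24x - 2
Substitute x = 1:
f''(1) = 24 * 1 - 2
= 24 - 2
= 22

22


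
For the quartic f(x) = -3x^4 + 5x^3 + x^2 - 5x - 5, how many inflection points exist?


Inflection points occur where f''(x) = 0 and concavity changes.
f(x) = -3x^4 + 5x^3 + x^2 - 5x - 5
f'(x) = -12x^3 + 15x^2 + 2x - 5
f''(x) = -36x^2 + 30x + 2
This is a quadratic in x. Use the discriminant to count real roots.
Discriminant = (30)^2 - 4 * (-36) * 2
= 900 - (-288)
= 1188
Since discriminant > 0, f''(x) = 0 has 2 distinct real solutions.
A quadratic with two distinct real roots changes sign at each root, so concavity changes at both.
Number of inflection points: 2

2


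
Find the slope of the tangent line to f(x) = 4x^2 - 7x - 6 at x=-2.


The slope of the tangent line equals f'(x) at the point.
f(x) = 4x^2 - 7x - 6
f'(x) = 8x - 7
At x = -2:
f'(-2) = 8 * (-2) - 7
= -16 - 7
= -23

-23


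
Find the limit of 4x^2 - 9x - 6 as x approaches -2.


Since polynomials are continuous, we use direct substitution.
lim(x->-2) of 4x^2 - 9x - 6
= 4 * (-2)^2 - 9 * (-2) - 6
= 16 + 18 - 6
= 28

28


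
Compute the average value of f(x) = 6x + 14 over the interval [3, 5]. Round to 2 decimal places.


Average value = 1/(b-a) * integral from a to b of f(x) dx
First compute the integral of 6x + 14:
F(x) = 3x^2 + 14x
F(5) = 3 * 25 + 14 * 5 = 145
F(3) = 3 * 9 + 14 * 3 = 69
Integral = 145 - 69 = 76
Average = 76 / (5 - 3) = 76 / 2
= 38 = 38.00

38.00


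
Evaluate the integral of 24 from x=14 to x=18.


The integral of a constant k over [a, b] equals k * (b - a).
integral from 14 to 18 of 24 dx
= 24 * (18 - 14)
= 24 * 4
= 96

96


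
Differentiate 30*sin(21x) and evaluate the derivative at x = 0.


Apply the chain rule to differentiate 30*sin(21x):
d/dx [30*sin(21x)]
= 30 * cos(21x) * d/dx(21x)
= 30 * 21 * cos(21x)
= 630 * cos(21x)
Evaluate at x = 0:
= 630 * cos(0)
= 630 * 1
= 630

630


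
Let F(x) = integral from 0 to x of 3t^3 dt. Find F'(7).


By the Fundamental Theorem of Calculus (Part 1):
If F(x) = integral from 0 to x of f(t) dt, then F'(x) = f(x)
Here f(t) = 3t^3
So F'(x) = 3x^3
Evaluate at x = 7:
F'(7) = 3 * 7^3
= 3 * 343
= 1029

1029


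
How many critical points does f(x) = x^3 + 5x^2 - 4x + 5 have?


Find where f'(x) = 0:
f(x) = x^3 + 5x^2 - 4x + 5
f'(x) = 3x^2 + 10x - 4
This is a quadratic in x. Use the discriminant to count real roots.
Discriminant = (10)^2 - 4 * 3 * (-4)
= 100 - (-48)
= 148
Since discriminant > 0, f'(x) = 0 has 2 real solutions.
Number of critical points: 2

2


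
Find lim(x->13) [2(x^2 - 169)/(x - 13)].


Direct substitution gives 0/0, so we factor the numerator.
Factor: 2(x^2 - 169) = 2 * (x - 13)(x + 13)
Cancel the common factor (x - 13):
2(x^2 - 169)/(x - 13) = 2 * (x + 13)
Now substitute x = 13:
= 2 * (13 + 13) = 52

52


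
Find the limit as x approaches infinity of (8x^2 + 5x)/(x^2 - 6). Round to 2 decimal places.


For limits at infinity with equal-degree polynomials,
we compare leading coefficients.
Numerator leading term: 8x^2
Denominator leading term: x^2
Divide both by x^2:
lim = (8 + 5/x) / (1 - 6/x^2)
As x -> infinity, the 1/x and 1/x^2 terms vanish:
= 8/1 = 8 = 8.00

8.00


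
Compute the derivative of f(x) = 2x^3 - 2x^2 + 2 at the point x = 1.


Differentiate f(x) = 2x^3 - 2x^2 + 2 term by term:
f'(x) = 6x^2 - 4x
Substitute x = 1:
f'(1) = 6 * 1^2 - 4 * 1 + 0
= 6 - 4 + 0
= 2

2


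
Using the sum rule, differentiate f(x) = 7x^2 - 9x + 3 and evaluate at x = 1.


Differentiate term by term using power and sum rules:
f(x) = 7x^2 - 9x + 3
f'(x) = 14x - 9
Substitute x = 1:
f'(1) = 14 * 1 - 9
= 14 - 9
= 5

5


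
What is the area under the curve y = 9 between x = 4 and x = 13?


The area under a constant function y = 9 is a rectangle.
Width = 13 - 4 = 9
Height = 9
Area = width * height
= 9 * 9
= 81

81


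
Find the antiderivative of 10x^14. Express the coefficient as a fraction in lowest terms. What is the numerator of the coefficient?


Apply the power rule for integration:
integral of ax^n dx = a/(n+1) * x^(n+1) + C
integral of 10x^14 dx
= 10/15 * x^15 + C
= 2/3 * x^15 + C
The coefficient in lowest terms is 2/3, and its numerator is 2

2


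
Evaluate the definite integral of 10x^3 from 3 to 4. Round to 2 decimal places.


Find the antiderivative of 10x^3:
F(x) = 10/4 * x^4
Apply the Fundamental Theorem of Calculus:
F(4) - F(3)
= 10/4 * 4^4 - 10/4 * 3^4
= 10/4 * (256 - 81)
= 10/4 * 175
= 875/2 = 437.50

437.50


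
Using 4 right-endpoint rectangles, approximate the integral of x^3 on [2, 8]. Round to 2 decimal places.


Right Riemann sum uses right endpoints of each subinterval.
Interval: [2, 8], n = 4
dx = (8 - 2) / 4 = 3/2
Right endpoints: [7/2, 5, 13/2, 8]
f values: [343/8, 125, 2197/8, 512]
Sum = dx * (sum of f values)
= 3/2 * 1909/2
= 5727/4 = 1431.75

1431.75


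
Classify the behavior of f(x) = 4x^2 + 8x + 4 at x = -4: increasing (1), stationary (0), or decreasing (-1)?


Compute f'(x) to determine behavior:
f'(x) = 8x + 8
f'(-4) = 8 * (-4) + 8
= -32 + 8
= -24
Since f'(-4) < 0, the function is decreasing (-1)

-1


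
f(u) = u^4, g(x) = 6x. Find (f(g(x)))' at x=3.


Using the chain rule: (f(g(x)))' = f'(g(x)) * g'(x)
First, find g(3):
g(3) = 6 * 3 + 0 = 18
Next, f'(u) = 4u^3
And g'(x) = 6
So f'(g(3)) * g'(3)
= 4 * 18^3 * 6
= 4 * 5832 * 6
= 139968

139968


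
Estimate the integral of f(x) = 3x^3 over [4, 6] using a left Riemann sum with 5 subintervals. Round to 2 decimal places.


Left Riemann sum uses left endpoints of each subinterval.
Interval: [4, 6], n = 5
dx = (6 - 4) / 5 = 2/5
Left endpoints: [4, 22/5, 24/5, 26/5, 28/5]
f values: [192, 31944/125, 41472/125, 52728/125, 65856/125]
Sum = dx * (sum of f values)
= 2/5 * 1728
= 3456/5 = 691.20

691.20


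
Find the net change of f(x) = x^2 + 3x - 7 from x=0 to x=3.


Net change = f(b) - f(a)
f(x) = x^2 + 3x - 7
Compute f(3):
f(3) = 1 * 3^2 + 3 * 3 - 7
= 9 + 9 - 7
= 11
Compute f(0):
f(0) = 1 * 0^2 + 3 * 0 - 7
= 0 + 0 - 7
= -7
Net change = 11 - (-7) = 18

18


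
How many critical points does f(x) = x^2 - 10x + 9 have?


Find where f'(x) = 0:
f'(x) = 2x - 10
Set f'(x) = 0:
2x - 10 = 0
x = 10 / 2 = 5
This is a linear equation in x, so there is exactly one solution.
Number of critical points: 1

1


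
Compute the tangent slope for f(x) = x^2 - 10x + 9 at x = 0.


The slope of the tangent line equals f'(x) at the point.
f(x) = x^2 - 10x + 9
f'(x) = 2x - 10
At x = 0:
f'(0) = 2 * 0 - 10
= 0 - 10
= -10

-10


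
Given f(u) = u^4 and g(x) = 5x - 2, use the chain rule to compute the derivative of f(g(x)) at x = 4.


Using the chain rule: (f(g(x)))' = f'(g(x)) * g'(x)
First, find g(4):
g(4) = 5 * 4 - 2 = 18
Next, f'(u) = 4u^3
And g'(x) = 5
So f'(g(4)) * g'(4)
= 4 * 18^3 * 5
= 4 * 5832 * 5
= 116640

116640


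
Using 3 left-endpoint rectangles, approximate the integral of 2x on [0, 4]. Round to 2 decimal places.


Left Riemann sum uses left endpoints of each subinterval.
Interval: [0, 4], n = 3
dx = (4 - 0) / 3 = 4/3
Left endpoints: [0, 4/3, 8/3]
f values: [0, 8/3, 16/3]
Sum = dx * (sum of f values)
= 4/3 * 8
= 32/3 ≈ 10.67

10.67


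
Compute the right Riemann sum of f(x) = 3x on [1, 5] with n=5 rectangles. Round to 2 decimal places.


Right Riemann sum uses right endpoints of each subinterval.
Interval: [1, 5], n = 5
dx = (5 - 1) / 5 = 4/5
Right endpoints: [9/5, 13/5, 17/5, 21/5, 5]
f values: [27/5, 39/5, 51/5, 63/5, 15]
Sum = dx * (sum of f values)
= 4/5 * 51
= 204/5 = 40.80

40.80


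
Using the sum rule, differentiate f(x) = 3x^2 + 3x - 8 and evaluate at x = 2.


Differentiate term by term using power and sum rules:
f(x) = 3x^2 + 3x - 8
f'(x) = 6x + 3
Substitute x = 2:
f'(2) = 6 * 2 + 3
= 12 + 3
= 15

15


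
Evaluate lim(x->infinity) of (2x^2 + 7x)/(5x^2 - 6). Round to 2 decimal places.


For limits at infinity with equal-degree polynomials,
we compare leading coefficients.
Numerator leading term: 2x^2
Denominator leading term: 5x^2
Divide both by x^2:
lim = (2 + 7/x) / (5 - 6/x^2)
As x -> infinity, the 1/x and 1/x^2 terms vanish:
= 2/5 = 0.40

0.40


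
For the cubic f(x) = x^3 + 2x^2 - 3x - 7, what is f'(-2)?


Differentiate f(x) = x^3 + 2x^2 - 3x - 7 term by term:
f'(x) = 3x^2 + 4x - 3
Substitute x = -2:
f'(-2) = 3 * (-2)^2 + 4 * (-2) - 3
= 12 - 8 - 3
= 1

1


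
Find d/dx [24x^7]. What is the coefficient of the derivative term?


We apply the power rule: d/dx [ax^n] = a*n * x^(n-1)
d/dx [24x^7]
= 24 * 7 * x^(7-1)
= 168x^6
The coefficient is 168

168


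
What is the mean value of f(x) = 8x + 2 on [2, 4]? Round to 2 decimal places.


Average value = 1/(b-a) * integral from a to b of f(x) dx
First compute the integral of 8x + 2:
F(x) = 4x^2 + 2x
F(4) = 4 * 16 + 2 * 4 = 72
F(2) = 4 * 4 + 2 * 2 = 20
Integral = 72 - 20 = 52
Average = 52 / (4 - 2) = 52 / 2
= 26 = 26.00

26.00


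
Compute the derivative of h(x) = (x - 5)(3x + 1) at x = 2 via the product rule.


Let u(x) = x - 5 and v(x) = 3x + 1
u'(x) = 1
v'(x) = 3
Product rule: h'(x) = u'(x)*v(x) + u(x)*v'(x)
= 1 * (3x + 1) + (x - 5) * 3
At x = 2:
u(2) = 1 * 2 - 5 = -3
v(2) = 3 * 2 + 1 = 7
h'(2) = 1 * 7 + (-3) * 3
= 7 - 9
= -2

-2


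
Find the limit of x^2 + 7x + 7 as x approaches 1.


Since polynomials are continuous, we use direct substitution.
lim(x->1) of x^2 + 7x + 7
= 1 * 1^2 + 7 * 1 + 7
= 1 + 7 + 7
= 15

15


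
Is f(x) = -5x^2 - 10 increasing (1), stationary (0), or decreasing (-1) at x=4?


Compute f'(x) to determine behavior:
f'(x) = -10x
f'(4) = -10 * 4 + 0
= -40 + 0
= -40
Since f'(4) < 0, the function is decreasing (-1)

-1


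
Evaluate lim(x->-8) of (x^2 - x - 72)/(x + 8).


Direct substitution gives 0/0, so we factor the numerator.
Factor: (x^2 - x - 72) = (x + 8)(x - 9)
Cancel the common factor (x + 8):
(x^2 - x - 72)/(x + 8) = (x - 9)
Now substitute x = -8:
= (-8) - (9) = -17

-17


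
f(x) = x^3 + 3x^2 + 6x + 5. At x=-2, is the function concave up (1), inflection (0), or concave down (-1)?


Concavity is determined by the sign of f''(x).
f(x) = x^3 + 3x^2 + 6x + 5
f'(x) = 3x^2 + 6x + 6
f''(x) = 6x + 6
f''(-2) = 6 * (-2) + 6
= -12 + 6
= -6
Since f''(-2) < 0, the function is concave down (-1)

-1


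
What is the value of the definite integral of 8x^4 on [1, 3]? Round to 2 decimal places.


Find the antiderivative of 8x^4:
F(x) = 8/5 * x^5
Apply the Fundamental Theorem of Calculus:
F(3) - F(1)
= 8/5 * 3^5 - 8/5 * 1^5
= 8/5 * (243 - 1)
= 8/5 * 242
= 1936/5 = 387.20

387.20


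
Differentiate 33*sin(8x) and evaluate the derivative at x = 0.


Apply the chain rule to differentiate 33*sin(8x):
d/dx [33*sin(8x)]
= 33 * cos(8x) * d/dx(8x)
= 33 * 8 * cos(8x)
= 264 * cos(8x)
Evaluate at x = 0:
= 264 * cos(0)
= 264 * 1
= 264

264


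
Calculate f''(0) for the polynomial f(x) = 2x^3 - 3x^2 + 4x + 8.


First derivative:
f'(x) = 6x^2 - 6x + 4
Second derivative:
f''(x) = 12x - 6
Substitute x = 0:
f''(0) = 12 * 0 - 6
= 0 - 6
= -6

-6


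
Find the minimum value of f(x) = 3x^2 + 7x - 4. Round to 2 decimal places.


For a quadratic f(x) = ax^2 + bx + c with a > 0, the minimum is at the vertex.
Vertex x-coordinate: x = -b/(2a)
x = -(7) / (2 * 3)
x = -7/6
Substitute back to find the minimum value:
f(-7/6) = 3 * (-7/6)^2 + 7 * (-7/6) - 4
= 49/12 - 49/6 - 4
= -97/12 ≈ -8.08

-8.08


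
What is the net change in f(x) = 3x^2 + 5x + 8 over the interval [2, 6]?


Net change = f(b) - f(a)
f(x) = 3x^2 + 5x + 8
Compute f(6):
f(6) = 3 * 6^2 + 5 * 6 + 8
= 108 + 30 + 8
= 146
Compute f(2):
f(2) = 3 * 2^2 + 5 * 2 + 8
= 12 + 10 + 8
= 30
Net change = 146 - 30 = 116

116


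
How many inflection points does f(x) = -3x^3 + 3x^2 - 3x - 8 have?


Inflection points occur where f''(x) = 0 and concavity changes.
f(x) = -3x^3 + 3x^2 - 3x - 8
f'(x) = -9x^2 + 6x - 3
f''(x) = -18x + 6
Set f''(x) = 0:
-18x + 6 = 0
x = -6 / (-18) = 1/3
Since f''(x) is linear (degree 1), it changes sign at this point.
Therefore there is exactly 1 inflection point.

1


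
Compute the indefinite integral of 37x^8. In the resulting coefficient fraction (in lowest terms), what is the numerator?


Apply the power rule for integration:
integral of ax^n dx = a/(n+1) * x^(n+1) + C
integral of 37x^8 dx
= 37/9 * x^9 + C
The coefficient in lowest terms is 37/9, and its numerator is 37

37


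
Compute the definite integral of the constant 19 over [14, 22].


The integral of a constant k over [a, b] equals k * (b - a).
integral from 14 to 22 of 19 dx
= 19 * (22 - 14)
= 19 * 8
= 152

152


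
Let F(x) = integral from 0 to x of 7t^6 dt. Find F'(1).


By the Fundamental Theorem of Calculus (Part 1):
If F(x) = integral from 0 to x of f(t) dt, then F'(x) = f(x)
Here f(t) = 7t^6
So F'(x) = 7x^6
Evaluate at x = 1:
F'(1) = 7 * 1^6
= 7 * 1
= 7

7


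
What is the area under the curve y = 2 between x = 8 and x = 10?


The area under a constant function y = 2 is a rectangle.
Width = 10 - 8 = 2
Height = 2
Area = width * height
= 2 * 2
= 4

4


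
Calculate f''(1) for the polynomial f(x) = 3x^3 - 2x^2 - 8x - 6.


First derivative:
f'(x) = 9x^2 - 4x - 8
Second derivative:
f''(x) = 18x - 4
Substitute x = 1:
f''(1) = 18 * 1 - 4
= 18 - 4
= 14

14


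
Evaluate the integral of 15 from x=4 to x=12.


The integral of a constant k over [a, b] equals k * (b - a).
integral from 4 to 12 of 15 dx
= 15 * (12 - 4)
= 15 * 8
= 120

120


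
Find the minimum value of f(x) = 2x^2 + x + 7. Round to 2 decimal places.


For a quadratic f(x) = ax^2 + bx + c with a > 0, the minimum is at the vertex.
Vertex x-coordinate: x = -b/(2a)
x = -(1) / (2 * 2)
x = -1/4
Substitute back to find the minimum value:
f(-1/4) = 2 * (-1/4)^2 + 1 * (-1/4) + 7
= 1/8 - 1/4 + 7
= 55/8 ≈ 6.88

6.88


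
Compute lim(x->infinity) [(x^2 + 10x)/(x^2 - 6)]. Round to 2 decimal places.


For limits at infinity with equal-degree polynomials,
we compare leading coefficients.
Numerator leading term: x^2
Denominator leading term: x^2
Divide both by x^2:
lim = (1 + 10/x) / (1 - 6/x^2)
As x -> infinity, the 1/x and 1/x^2 terms vanish:
= 1/1 = 1 = 1.00

1.00


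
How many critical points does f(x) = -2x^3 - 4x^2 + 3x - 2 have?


Find where f'(x) = 0:
f(x) = -2x^3 - 4x^2 + 3x - 2
f'(x) = -6x^2 - 8x + 3
This is a quadratic in x. Use the discriminant to count real roots.
Discriminant = (-8)^2 - 4 * (-6) * 3
= 64 - (-72)
= 136
Since discriminant > 0, f'(x) = 0 has 2 real solutions.
Number of critical points: 2

2


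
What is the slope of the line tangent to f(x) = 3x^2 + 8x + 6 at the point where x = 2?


The slope of the tangent line equals f'(x) at the point.
f(x) = 3x^2 + 8x + 6
f'(x) = 6x + 8
At x = 2:
f'(2) = 6 * 2 + 8
= 12 + 8
= 20

20


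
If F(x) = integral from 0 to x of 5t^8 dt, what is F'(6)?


By the Fundamental Theorem of Calculus (Part 1):
If F(x) = integral from 0 to x of f(t) dt, then F'(x) = f(x)
Here f(t) = 5t^8
So F'(x) = 5x^8
Evaluate at x = 6:
F'(6) = 5 * 6^8
= 5 * 1679616
= 8398080

8398080


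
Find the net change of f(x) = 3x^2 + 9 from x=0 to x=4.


Net change = f(b) - f(a)
f(x) = 3x^2 + 9
Compute f(4):
f(4) = 3 * 4^2 + 0 * 4 + 9
= 48 + 0 + 9
= 57
Compute f(0):
f(0) = 3 * 0^2 + 0 * 0 + 9
= 0 + 0 + 9
= 9
Net change = 57 - 9 = 48

48


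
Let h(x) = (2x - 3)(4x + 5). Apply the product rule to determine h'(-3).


Let u(x) = 2x - 3 and v(x) = 4x + 5
u'(x) = 2
v'(x) = 4
Product rule: h'(x) = u'(x)*v(x) + u(x)*v'(x)
= 2 * (4x + 5) + (2x - 3) * 4
At x = -3:
u(-3) = 2 * (-3) - 3 = -9
v(-3) = 4 * (-3) + 5 = -7
h'(-3) = 2 * (-7) + (-9) * 4
= -14 - 36
= -50

-50


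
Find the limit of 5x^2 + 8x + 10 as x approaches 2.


Since polynomials are continuous, we use direct substitution.
lim(x->2) of 5x^2 + 8x + 10
= 5 * 2^2 + 8 * 2 + 10
= 20 + 16 + 10
= 46

46
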